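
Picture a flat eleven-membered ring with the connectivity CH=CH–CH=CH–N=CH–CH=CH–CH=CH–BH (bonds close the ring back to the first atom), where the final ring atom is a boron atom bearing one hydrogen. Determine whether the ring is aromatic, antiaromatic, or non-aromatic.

Check conjugation: every atom in a ring double bond is sp² and brings one electron to the p orbital; each =N– nitrogen is pyridine-type (lone pair in the sp² plane, one electron in the p orbital); the boron has an empty p orbital — every position has a p orbital, so the cyclic π system is continuous.
π-electron count: 5 × 2 = 10 from the double-bond units + 0 from the BH atom = 10.
10 = 4(2) + 2, which satisfies Hückel's 4n+2 rule.

Aromatic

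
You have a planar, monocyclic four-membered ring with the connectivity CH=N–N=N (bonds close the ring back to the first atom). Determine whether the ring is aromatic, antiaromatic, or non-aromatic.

Antiaromatic

All ring atoms are sp² and supply a p orbital to the ring (every atom in a ring double bond is sp² and brings one electron to the p orbital; each =N– nitrogen is pyridine-type (lone pair in the sp² plane, one electron in the p orbital)); the conjugation is uninterrupted.
Counting π electrons: 2 × 2 = 4 from the 2 double-bond units.
A 4n π count (4, n = 1) in a planar conjugated ring means antiaromatic.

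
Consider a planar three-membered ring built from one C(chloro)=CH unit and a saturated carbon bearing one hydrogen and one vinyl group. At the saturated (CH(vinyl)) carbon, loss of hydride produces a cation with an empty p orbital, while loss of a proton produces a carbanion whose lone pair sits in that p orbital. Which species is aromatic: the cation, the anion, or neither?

The cation

Once that carbon is sp², every ring atom has a p orbital and both ions are fully conjugated.
Cation: 1 × 2 + 0 = 2 π electrons → 4(0)+2, aromatic.
Anion: 1 × 2 + 2 = 4 π electrons → 4(1), antiaromatic.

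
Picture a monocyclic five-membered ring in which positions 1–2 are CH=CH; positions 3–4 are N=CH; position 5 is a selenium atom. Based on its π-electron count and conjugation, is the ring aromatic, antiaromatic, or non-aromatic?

All ring atoms are sp² and supply a p orbital to the ring (the double-bond atoms are sp², each contributing one p electron; each sp² =N– keeps its lone pair in-plane and puts one electron into the π system; the selenium donates one lone pair from its p orbital); the conjugation is uninterrupted.
Counting π electrons: 2 × 2 = 4 from the double-bond units + 2 from the Se atom = 6.
That gives a 4n+2 count (6, n = 1).

Aromatic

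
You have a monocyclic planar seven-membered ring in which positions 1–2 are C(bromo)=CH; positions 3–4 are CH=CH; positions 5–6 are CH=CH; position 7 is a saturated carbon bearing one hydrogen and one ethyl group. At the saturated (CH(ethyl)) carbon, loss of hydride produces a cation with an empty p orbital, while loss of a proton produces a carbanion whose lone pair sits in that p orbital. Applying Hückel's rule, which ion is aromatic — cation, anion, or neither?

Once that carbon is sp², every ring atom has a p orbital and both ions are fully conjugated.
Cation: 3 × 2 + 0 = 6 π electrons → 4(1)+2, aromatic.
Anion: 3 × 2 + 2 = 8 π electrons → 4(2), antiaromatic.

The cation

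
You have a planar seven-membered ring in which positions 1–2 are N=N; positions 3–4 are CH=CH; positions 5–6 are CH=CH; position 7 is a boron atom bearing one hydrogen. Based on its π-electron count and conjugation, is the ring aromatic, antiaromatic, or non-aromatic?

All ring atoms are sp² and supply a p orbital to the ring (each doubly-bonded ring atom is sp² with one p-orbital electron; each sp² =N– keeps its lone pair in-plane and puts one electron into the π system; the boron has an empty p orbital); the conjugation is uninterrupted.
Tallying contributions gives 3 × 2 = 6 from the double-bond units + 0 from the BH atom = 6.
Since 6 = 4·1 + 2, the ring meets the 4n+2 criterion.

Aromatic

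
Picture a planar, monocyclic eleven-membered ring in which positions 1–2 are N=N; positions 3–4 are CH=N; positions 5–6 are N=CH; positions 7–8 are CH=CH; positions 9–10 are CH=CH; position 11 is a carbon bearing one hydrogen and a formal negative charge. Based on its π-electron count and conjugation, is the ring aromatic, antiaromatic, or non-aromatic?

Antiaromatic

Every ring atom contributes a p orbital perpendicular to the ring (each doubly-bonded ring atom is sp² with one p-orbital electron; the doubly-bonded nitrogens are pyridine-type — their lone pairs lie in the ring plane, leaving one electron in the p orbital; the carbanion's lone pair occupies the p orbital), so the π system is cyclic and fully conjugated.
Adding the contributions, 5 × 2 = 10 from the double-bond units + 2 from the CH(-) atom = 12.
With 12 = 4·3 π electrons, Hückel's rule classifies the planar ring as antiaromatic.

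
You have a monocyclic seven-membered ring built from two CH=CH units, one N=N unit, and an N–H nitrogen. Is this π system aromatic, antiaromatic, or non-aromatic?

Check conjugation: the double-bond atoms are sp², each contributing one p electron; each sp² =N– keeps its lone pair in-plane and puts one electron into the π system; the pyrrole-type nitrogen donates its lone pair from the p orbital — every position has a p orbital, so the cyclic π system is continuous.
Counting π electrons: 3 × 2 = 6 from the double-bond units + 2 from the NH atom = 8.
8 is a 4n count (n = 2), so the planar conjugated ring is antiaromatic.

Antiaromatic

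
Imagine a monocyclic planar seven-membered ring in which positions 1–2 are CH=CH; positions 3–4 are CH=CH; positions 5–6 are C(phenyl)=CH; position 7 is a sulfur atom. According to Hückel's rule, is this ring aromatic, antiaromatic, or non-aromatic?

Antiaromatic

Every ring atom contributes a p orbital perpendicular to the ring (each doubly-bonded ring atom is sp² with one p-orbital electron; the sulfur donates one lone pair from its p orbital), so the π system is cyclic and fully conjugated.
Tallying contributions gives 3 × 2 = 6 from the double-bond units + 2 from the S atom = 8.
8 = 4(2); a planar, fully conjugated 4n system is antiaromatic.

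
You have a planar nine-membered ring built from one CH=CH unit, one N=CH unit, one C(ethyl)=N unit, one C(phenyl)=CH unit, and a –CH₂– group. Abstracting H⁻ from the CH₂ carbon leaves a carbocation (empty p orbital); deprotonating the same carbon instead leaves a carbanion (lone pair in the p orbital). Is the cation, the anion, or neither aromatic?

In both ions every ring atom is sp² and contributes a p orbital, so both rings are fully conjugated.
Cation: 4 × 2 + 0 = 8 π electrons → 4(2), antiaromatic.
Anion: 4 × 2 + 2 = 10 π electrons → 4(2)+2, aromatic.

The anion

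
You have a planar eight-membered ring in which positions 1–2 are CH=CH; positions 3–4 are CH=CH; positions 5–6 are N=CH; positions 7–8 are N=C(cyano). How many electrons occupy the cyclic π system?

8

Every ring atom contributes a p orbital perpendicular to the ring (each doubly-bonded ring atom is sp² with one p-orbital electron; each =N– nitrogen is pyridine-type (lone pair in the sp² plane, one electron in the p orbital)), so the π system is cyclic and fully conjugated.
π-electron count: 4 × 2 = 8 from the 4 double-bond units.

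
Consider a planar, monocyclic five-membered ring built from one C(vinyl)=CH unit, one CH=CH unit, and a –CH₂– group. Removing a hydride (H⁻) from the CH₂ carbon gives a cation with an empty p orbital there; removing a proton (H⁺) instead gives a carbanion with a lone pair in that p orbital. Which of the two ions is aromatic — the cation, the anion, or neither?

The anion

In either ion the ring is fully conjugated: every atom, including the new sp² carbon, supplies a p orbital.
Cation: 2 × 2 + 0 = 4 π electrons → 4(1), antiaromatic.
Anion: 2 × 2 + 2 = 6 π electrons → 4(1)+2, aromatic.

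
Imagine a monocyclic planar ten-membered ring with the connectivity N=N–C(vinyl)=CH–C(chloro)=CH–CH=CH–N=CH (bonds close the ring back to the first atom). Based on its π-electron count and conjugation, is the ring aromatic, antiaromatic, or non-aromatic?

The p orbitals form a continuous loop: each doubly-bonded ring atom is sp² with one p-orbital electron; each sp² =N– keeps its lone pair in-plane and puts one electron into the π system. The ring is fully conjugated.
Tallying contributions gives 5 × 2 = 10 from the 5 double-bond units.
That gives a 4n+2 count (10, n = 2).

Aromatic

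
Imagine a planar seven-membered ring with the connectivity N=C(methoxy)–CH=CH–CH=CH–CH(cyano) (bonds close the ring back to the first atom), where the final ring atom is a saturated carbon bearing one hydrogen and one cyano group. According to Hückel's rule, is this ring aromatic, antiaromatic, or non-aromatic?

The CH(cyano) carbon is saturated: that saturated carbon is sp³ and has no p orbital in the ring π system. Conjugation is not continuous around the ring.
Hückel's rule only applies to fully conjugated rings, so this one is simply non-aromatic.

Non-aromatic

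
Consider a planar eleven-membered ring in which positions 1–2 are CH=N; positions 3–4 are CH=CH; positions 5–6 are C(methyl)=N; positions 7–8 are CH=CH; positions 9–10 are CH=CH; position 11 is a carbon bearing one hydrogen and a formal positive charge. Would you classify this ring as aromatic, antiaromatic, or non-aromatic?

Check conjugation: the double-bond atoms are sp², each contributing one p electron; each =N– nitrogen is pyridine-type (lone pair in the sp² plane, one electron in the p orbital); the carbocation has an empty p orbital — every position has a p orbital, so the cyclic π system is continuous.
π-electron count: 5 × 2 = 10 from the double-bond units + 0 from the CH(+) atom = 10.
10 = 4(2) + 2, which satisfies Hückel's 4n+2 rule.

Aromatic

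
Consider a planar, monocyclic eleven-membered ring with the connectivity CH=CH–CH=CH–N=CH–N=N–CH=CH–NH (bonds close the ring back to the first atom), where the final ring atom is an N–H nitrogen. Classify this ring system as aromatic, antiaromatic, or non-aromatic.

Check conjugation: every atom in a ring double bond is sp² and brings one electron to the p orbital; each sp² =N– keeps its lone pair in-plane and puts one electron into the π system; the pyrrole-type nitrogen donates its lone pair from the p orbital — every position has a p orbital, so the cyclic π system is continuous.
Tallying contributions gives 5 × 2 = 10 from the double-bond units + 2 from the NH atom = 12.
12 is a 4n count (n = 3), so the planar conjugated ring is antiaromatic.

Antiaromatic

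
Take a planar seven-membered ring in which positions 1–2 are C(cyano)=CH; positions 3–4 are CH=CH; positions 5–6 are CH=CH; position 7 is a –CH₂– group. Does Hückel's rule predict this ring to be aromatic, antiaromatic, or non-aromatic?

Non-aromatic

The CH2 position has four σ bonds — the tetrahedral CH₂ carbon is sp³ and has no p orbital in the ring π system — so the cyclic conjugation is interrupted.
Broken conjugation rules out both aromaticity and antiaromaticity.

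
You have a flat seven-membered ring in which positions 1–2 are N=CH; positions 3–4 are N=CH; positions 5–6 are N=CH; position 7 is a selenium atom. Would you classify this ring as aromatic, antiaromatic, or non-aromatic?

The p orbitals form a continuous loop: each doubly-bonded ring atom is sp² with one p-orbital electron; each sp² =N– keeps its lone pair in-plane and puts one electron into the π system; the selenium donates one lone pair from its p orbital. The ring is fully conjugated.
Tallying contributions gives 3 × 2 = 6 from the double-bond units + 2 from the Se atom = 8.
A 4n π count (8, n = 2) in a planar conjugated ring means antiaromatic.

Antiaromatic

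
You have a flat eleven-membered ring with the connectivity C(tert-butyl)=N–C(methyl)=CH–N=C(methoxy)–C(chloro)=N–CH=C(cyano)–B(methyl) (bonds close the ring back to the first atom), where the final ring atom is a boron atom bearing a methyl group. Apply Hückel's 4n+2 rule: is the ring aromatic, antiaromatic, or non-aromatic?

Aromatic

The p orbitals form a continuous loop: every atom in a ring double bond is sp² and brings one electron to the p orbital; the doubly-bonded nitrogens are pyridine-type — their lone pairs lie in the ring plane, leaving one electron in the p orbital; the boron has an empty p orbital. The ring is fully conjugated.
π-electron count: 5 × 2 = 10 from the double-bond units + 0 from the B(methyl) atom = 10.
With 10 π electrons (n = 2), the Hückel 4n+2 condition holds.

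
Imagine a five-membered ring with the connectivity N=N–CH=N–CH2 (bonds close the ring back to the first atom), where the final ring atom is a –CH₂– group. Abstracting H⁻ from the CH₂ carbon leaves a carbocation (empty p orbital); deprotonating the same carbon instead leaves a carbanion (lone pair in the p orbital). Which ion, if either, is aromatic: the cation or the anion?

The anion

Both ions have a continuous loop of p orbitals — each ring atom is sp².
Cation: 2 × 2 + 0 = 4 π electrons → 4(1), antiaromatic.
Anion: 2 × 2 + 2 = 6 π electrons → 4(1)+2, aromatic.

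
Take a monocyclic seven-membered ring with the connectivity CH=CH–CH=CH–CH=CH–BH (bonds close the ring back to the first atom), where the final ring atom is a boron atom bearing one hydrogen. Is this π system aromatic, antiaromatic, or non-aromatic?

Aromatic

Check conjugation: the double-bond atoms are sp², each contributing one p electron; the boron has an empty p orbital — every position has a p orbital, so the cyclic π system is continuous.
Tallying contributions gives 3 × 2 = 6 from the double-bond units + 0 from the BH atom = 6.
Since 6 = 4·1 + 2, the ring meets the 4n+2 criterion.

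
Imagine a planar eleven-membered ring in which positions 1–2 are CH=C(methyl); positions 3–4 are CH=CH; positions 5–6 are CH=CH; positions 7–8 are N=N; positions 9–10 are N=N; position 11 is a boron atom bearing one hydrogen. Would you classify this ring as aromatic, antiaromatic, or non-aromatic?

Check conjugation: each doubly-bonded ring atom is sp² with one p-orbital electron; each sp² =N– keeps its lone pair in-plane and puts one electron into the π system; the boron has an empty p orbital — every position has a p orbital, so the cyclic π system is continuous.
π-electron count: 5 × 2 = 10 from the double-bond units + 0 from the BH atom = 10.
10 = 4(2) + 2, which satisfies Hückel's 4n+2 rule.

Aromatic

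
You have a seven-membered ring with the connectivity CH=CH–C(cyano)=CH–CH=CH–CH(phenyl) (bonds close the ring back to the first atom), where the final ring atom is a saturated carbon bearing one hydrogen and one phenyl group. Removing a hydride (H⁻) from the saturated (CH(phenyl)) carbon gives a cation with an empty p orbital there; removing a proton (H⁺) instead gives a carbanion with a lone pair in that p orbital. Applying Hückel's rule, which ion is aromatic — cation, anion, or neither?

Once that carbon is sp², every ring atom has a p orbital and both ions are fully conjugated.
Cation: 3 × 2 + 0 = 6 π electrons → 4(1)+2, aromatic.
Anion: 3 × 2 + 2 = 8 π electrons → 4(2), antiaromatic.

The cation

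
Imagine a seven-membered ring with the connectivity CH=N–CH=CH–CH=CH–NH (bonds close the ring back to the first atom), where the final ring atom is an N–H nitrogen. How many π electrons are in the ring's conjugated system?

The p orbitals form a continuous loop: the double-bond atoms are sp², each contributing one p electron; each sp² =N– keeps its lone pair in-plane and puts one electron into the π system; the pyrrole-type nitrogen donates its lone pair from the p orbital. The ring is fully conjugated.
Adding the contributions, 3 × 2 = 6 from the double-bond units + 2 from the NH atom = 8.

8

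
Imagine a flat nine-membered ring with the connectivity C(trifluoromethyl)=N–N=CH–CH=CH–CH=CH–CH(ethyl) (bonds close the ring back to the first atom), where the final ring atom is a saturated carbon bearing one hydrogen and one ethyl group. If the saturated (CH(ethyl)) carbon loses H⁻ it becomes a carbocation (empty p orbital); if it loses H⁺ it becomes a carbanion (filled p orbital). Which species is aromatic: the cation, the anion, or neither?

The anion

Once that carbon is sp², every ring atom has a p orbital and both ions are fully conjugated.
Cation: 4 × 2 + 0 = 8 π electrons → 4(2), antiaromatic.
Anion: 4 × 2 + 2 = 10 π electrons → 4(2)+2, aromatic.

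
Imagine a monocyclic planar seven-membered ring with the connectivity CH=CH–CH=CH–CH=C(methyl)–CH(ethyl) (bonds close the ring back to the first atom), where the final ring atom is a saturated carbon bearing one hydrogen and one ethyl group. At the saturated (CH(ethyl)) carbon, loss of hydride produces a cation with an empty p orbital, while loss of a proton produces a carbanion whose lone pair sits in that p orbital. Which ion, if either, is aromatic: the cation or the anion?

Once that carbon is sp², every ring atom has a p orbital and both ions are fully conjugated.
Cation: 3 × 2 + 0 = 6 π electrons → 4(1)+2, aromatic.
Anion: 3 × 2 + 2 = 8 π electrons → 4(2), antiaromatic.

The cation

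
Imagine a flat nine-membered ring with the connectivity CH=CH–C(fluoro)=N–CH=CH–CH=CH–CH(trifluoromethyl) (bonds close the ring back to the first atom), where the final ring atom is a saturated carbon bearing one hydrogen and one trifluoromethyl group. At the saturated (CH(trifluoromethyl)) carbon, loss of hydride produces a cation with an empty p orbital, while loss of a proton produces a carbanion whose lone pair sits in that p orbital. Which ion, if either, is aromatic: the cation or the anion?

In both ions every ring atom is sp² and contributes a p orbital, so both rings are fully conjugated.
Cation: 4 × 2 + 0 = 8 π electrons → 4(2), antiaromatic.
Anion: 4 × 2 + 2 = 10 π electrons → 4(2)+2, aromatic.

The anion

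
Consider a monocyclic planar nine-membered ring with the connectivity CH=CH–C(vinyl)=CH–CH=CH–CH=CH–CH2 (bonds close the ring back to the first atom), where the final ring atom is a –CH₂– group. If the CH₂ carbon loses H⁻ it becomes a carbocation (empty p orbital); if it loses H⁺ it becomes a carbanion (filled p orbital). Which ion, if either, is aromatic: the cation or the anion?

The anion

Once that carbon is sp², every ring atom has a p orbital and both ions are fully conjugated.
Cation: 4 × 2 + 0 = 8 π electrons → 4(2), antiaromatic.
Anion: 4 × 2 + 2 = 10 π electrons → 4(2)+2, aromatic.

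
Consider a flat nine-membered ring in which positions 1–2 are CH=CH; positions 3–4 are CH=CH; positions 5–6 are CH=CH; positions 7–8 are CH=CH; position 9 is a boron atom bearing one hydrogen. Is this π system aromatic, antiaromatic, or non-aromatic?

Every ring atom contributes a p orbital perpendicular to the ring (every atom in a ring double bond is sp² and brings one electron to the p orbital; the boron has an empty p orbital), so the π system is cyclic and fully conjugated.
π-electron count: 4 × 2 = 8 from the double-bond units + 0 from the BH atom = 8.
8 = 4(2); a planar, fully conjugated 4n system is antiaromatic.

Antiaromatic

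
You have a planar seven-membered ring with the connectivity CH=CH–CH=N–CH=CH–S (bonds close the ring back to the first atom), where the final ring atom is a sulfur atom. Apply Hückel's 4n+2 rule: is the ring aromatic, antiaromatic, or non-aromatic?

Antiaromatic

Check conjugation: the double-bond atoms are sp², each contributing one p electron; the doubly-bonded nitrogens are pyridine-type — their lone pairs lie in the ring plane, leaving one electron in the p orbital; the sulfur donates one lone pair from its p orbital — every position has a p orbital, so the cyclic π system is continuous.
Tallying contributions gives 3 × 2 = 6 from the double-bond units + 2 from the S atom = 8.
8 = 4(2); a planar, fully conjugated 4n system is antiaromatic.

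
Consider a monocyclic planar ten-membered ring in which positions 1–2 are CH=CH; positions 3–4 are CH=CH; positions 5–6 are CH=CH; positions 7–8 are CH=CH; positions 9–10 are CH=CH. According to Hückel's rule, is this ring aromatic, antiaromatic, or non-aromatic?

The p orbitals form a continuous loop: each doubly-bonded ring atom is sp² with one p-orbital electron. The ring is fully conjugated.
π-electron count: 5 × 2 = 10 from the 5 double-bond units.
With 10 π electrons (n = 2), the Hückel 4n+2 condition holds.

Aromatic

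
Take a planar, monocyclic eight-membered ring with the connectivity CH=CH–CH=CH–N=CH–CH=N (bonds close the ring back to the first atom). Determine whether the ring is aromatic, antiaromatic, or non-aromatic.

Antiaromatic

The p orbitals form a continuous loop: each doubly-bonded ring atom is sp² with one p-orbital electron; each =N– nitrogen is pyridine-type (lone pair in the sp² plane, one electron in the p orbital). The ring is fully conjugated.
Tallying contributions gives 4 × 2 = 8 from the 4 double-bond units.
With 8 = 4·2 π electrons, Hückel's rule classifies the planar ring as antiaromatic.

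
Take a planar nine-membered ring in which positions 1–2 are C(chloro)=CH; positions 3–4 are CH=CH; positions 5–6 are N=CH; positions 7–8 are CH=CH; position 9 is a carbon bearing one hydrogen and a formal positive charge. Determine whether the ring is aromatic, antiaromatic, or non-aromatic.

Antiaromatic

All ring atoms are sp² and supply a p orbital to the ring (the double-bond atoms are sp², each contributing one p electron; each =N– nitrogen is pyridine-type (lone pair in the sp² plane, one electron in the p orbital); the carbocation has an empty p orbital); the conjugation is uninterrupted.
π-electron count: 4 × 2 = 8 from the double-bond units + 0 from the CH(+) atom = 8.
8 is a 4n count (n = 2), so the planar conjugated ring is antiaromatic.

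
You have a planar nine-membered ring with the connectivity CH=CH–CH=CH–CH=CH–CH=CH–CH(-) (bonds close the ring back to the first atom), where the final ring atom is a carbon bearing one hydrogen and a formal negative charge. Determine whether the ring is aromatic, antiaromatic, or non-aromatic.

All ring atoms are sp² and supply a p orbital to the ring (the double-bond atoms are sp², each contributing one p electron; the carbanion's lone pair occupies the p orbital); the conjugation is uninterrupted.
Tallying contributions gives 4 × 2 = 8 from the double-bond units + 2 from the CH(-) atom = 10.
Since 10 = 4·2 + 2, the ring meets the 4n+2 criterion.

Aromatic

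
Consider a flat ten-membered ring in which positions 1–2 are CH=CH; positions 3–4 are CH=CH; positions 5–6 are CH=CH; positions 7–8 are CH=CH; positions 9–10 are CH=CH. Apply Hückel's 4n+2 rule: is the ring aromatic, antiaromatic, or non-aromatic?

Aromatic

Every ring atom contributes a p orbital perpendicular to the ring (the double-bond atoms are sp², each contributing one p electron), so the π system is cyclic and fully conjugated.
Adding the contributions, 5 × 2 = 10 from the 5 double-bond units.
With 10 π electrons (n = 2), the Hückel 4n+2 condition holds.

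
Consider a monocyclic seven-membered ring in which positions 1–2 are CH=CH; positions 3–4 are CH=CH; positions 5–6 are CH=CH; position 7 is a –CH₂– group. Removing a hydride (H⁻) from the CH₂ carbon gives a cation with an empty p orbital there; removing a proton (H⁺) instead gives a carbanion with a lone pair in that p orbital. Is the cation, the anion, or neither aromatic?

The cation

Once that carbon is sp², every ring atom has a p orbital and both ions are fully conjugated.
Cation: 3 × 2 + 0 = 6 π electrons → 4(1)+2, aromatic.
Anion: 3 × 2 + 2 = 8 π electrons → 4(2), antiaromatic.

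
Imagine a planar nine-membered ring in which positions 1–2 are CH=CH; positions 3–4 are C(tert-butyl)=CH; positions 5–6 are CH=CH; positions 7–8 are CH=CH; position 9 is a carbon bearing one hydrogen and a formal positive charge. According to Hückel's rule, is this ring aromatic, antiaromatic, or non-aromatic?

Every ring atom contributes a p orbital perpendicular to the ring (every atom in a ring double bond is sp² and brings one electron to the p orbital; the carbocation has an empty p orbital), so the π system is cyclic and fully conjugated.
Counting π electrons: 4 × 2 = 8 from the double-bond units + 0 from the CH(+) atom = 8.
A 4n π count (8, n = 2) in a planar conjugated ring means antiaromatic.

Antiaromatic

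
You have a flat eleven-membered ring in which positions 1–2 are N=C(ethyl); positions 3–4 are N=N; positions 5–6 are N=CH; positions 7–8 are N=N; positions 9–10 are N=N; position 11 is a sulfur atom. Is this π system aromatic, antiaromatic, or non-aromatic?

The p orbitals form a continuous loop: the double-bond atoms are sp², each contributing one p electron; the doubly-bonded nitrogens are pyridine-type — their lone pairs lie in the ring plane, leaving one electron in the p orbital; the sulfur donates one lone pair from its p orbital. The ring is fully conjugated.
Counting π electrons: 5 × 2 = 10 from the double-bond units + 2 from the S atom = 12.
12 is a 4n count (n = 3), so the planar conjugated ring is antiaromatic.

Antiaromatic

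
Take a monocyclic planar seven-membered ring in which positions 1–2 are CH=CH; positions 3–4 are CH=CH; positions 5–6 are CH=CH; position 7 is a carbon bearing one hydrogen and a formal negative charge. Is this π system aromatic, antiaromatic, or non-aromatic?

Check conjugation: every atom in a ring double bond is sp² and brings one electron to the p orbital; the carbanion's lone pair occupies the p orbital — every position has a p orbital, so the cyclic π system is continuous.
Tallying contributions gives 3 × 2 = 6 from the double-bond units + 2 from the CH(-) atom = 8.
A 4n π count (8, n = 2) in a planar conjugated ring means antiaromatic.
(This ring is the cycloheptatrienyl anion.)

Antiaromatic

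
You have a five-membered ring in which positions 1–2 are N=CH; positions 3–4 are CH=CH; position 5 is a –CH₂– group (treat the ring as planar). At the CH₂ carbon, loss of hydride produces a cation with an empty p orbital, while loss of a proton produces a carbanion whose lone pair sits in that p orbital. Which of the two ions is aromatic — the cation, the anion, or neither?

The anion

Once that carbon is sp², every ring atom has a p orbital and both ions are fully conjugated.
Cation: 2 × 2 + 0 = 4 π electrons → 4(1), antiaromatic.
Anion: 2 × 2 + 2 = 6 π electrons → 4(1)+2, aromatic.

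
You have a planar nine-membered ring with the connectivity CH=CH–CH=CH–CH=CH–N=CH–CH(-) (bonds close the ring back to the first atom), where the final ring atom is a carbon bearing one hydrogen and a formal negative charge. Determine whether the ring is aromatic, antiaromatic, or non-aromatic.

The p orbitals form a continuous loop: each doubly-bonded ring atom is sp² with one p-orbital electron; each =N– nitrogen is pyridine-type (lone pair in the sp² plane, one electron in the p orbital); the carbanion's lone pair occupies the p orbital. The ring is fully conjugated.
Counting π electrons: 4 × 2 = 8 from the double-bond units + 2 from the CH(-) atom = 10.
With 10 π electrons (n = 2), the Hückel 4n+2 condition holds.

Aromatic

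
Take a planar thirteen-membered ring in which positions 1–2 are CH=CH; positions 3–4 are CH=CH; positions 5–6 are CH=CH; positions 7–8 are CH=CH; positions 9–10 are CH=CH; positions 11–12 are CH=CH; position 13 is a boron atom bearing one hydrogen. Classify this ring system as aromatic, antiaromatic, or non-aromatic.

All ring atoms are sp² and supply a p orbital to the ring (every atom in a ring double bond is sp² and brings one electron to the p orbital; the boron has an empty p orbital); the conjugation is uninterrupted.
π-electron count: 6 × 2 = 12 from the double-bond units + 0 from the BH atom = 12.
12 is a 4n count (n = 3), so the planar conjugated ring is antiaromatic.

Antiaromatic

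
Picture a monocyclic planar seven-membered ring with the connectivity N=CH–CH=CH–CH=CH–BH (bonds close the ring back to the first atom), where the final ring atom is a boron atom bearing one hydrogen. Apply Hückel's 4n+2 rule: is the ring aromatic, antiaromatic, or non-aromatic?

Check conjugation: the double-bond atoms are sp², each contributing one p electron; each =N– nitrogen is pyridine-type (lone pair in the sp² plane, one electron in the p orbital); the boron has an empty p orbital — every position has a p orbital, so the cyclic π system is continuous.
Tallying contributions gives 3 × 2 = 6 from the double-bond units + 0 from the BH atom = 6.
That gives a 4n+2 count (6, n = 1).

Aromatic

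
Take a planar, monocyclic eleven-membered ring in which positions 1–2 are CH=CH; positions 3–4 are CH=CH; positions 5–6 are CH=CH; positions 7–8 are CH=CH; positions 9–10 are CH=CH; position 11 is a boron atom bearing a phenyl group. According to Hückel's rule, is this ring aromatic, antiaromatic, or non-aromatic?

Aromatic

Check conjugation: every atom in a ring double bond is sp² and brings one electron to the p orbital; the boron has an empty p orbital — every position has a p orbital, so the cyclic π system is continuous.
Tallying contributions gives 5 × 2 = 10 from the double-bond units + 0 from the B(phenyl) atom = 10.
Since 10 = 4·2 + 2, the ring meets the 4n+2 criterion.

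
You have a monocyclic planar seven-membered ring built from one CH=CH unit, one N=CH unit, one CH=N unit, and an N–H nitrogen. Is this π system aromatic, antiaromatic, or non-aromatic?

All ring atoms are sp² and supply a p orbital to the ring (the double-bond atoms are sp², each contributing one p electron; each =N– nitrogen is pyridine-type (lone pair in the sp² plane, one electron in the p orbital); the pyrrole-type nitrogen donates its lone pair from the p orbital); the conjugation is uninterrupted.
Counting π electrons: 3 × 2 = 6 from the double-bond units + 2 from the NH atom = 8.
8 = 4(2); a planar, fully conjugated 4n system is antiaromatic.

Antiaromatic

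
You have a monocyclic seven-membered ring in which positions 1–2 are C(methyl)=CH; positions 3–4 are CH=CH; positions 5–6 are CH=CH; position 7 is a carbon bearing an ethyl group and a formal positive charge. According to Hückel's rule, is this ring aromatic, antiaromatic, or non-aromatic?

Aromatic

All ring atoms are sp² and supply a p orbital to the ring (each doubly-bonded ring atom is sp² with one p-orbital electron; the carbocation has an empty p orbital); the conjugation is uninterrupted.
Tallying contributions gives 3 × 2 = 6 from the double-bond units + 0 from the C(ethyl)(+) atom = 6.
6 = 4(1) + 2, which satisfies Hückel's 4n+2 rule.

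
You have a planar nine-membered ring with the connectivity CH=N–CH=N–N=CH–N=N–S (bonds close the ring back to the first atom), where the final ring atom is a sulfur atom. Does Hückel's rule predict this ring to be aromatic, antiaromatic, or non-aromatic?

Aromatic

Check conjugation: the double-bond atoms are sp², each contributing one p electron; each =N– nitrogen is pyridine-type (lone pair in the sp² plane, one electron in the p orbital); the sulfur donates one lone pair from its p orbital — every position has a p orbital, so the cyclic π system is continuous.
π-electron count: 4 × 2 = 8 from the double-bond units + 2 from the S atom = 10.
That gives a 4n+2 count (10, n = 2).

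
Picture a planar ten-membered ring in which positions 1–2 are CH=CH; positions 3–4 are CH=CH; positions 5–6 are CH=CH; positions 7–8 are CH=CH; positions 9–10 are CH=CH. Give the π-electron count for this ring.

10

All ring atoms are sp² and supply a p orbital to the ring (every atom in a ring double bond is sp² and brings one electron to the p orbital); the conjugation is uninterrupted.
π-electron count: 5 × 2 = 10 from the 5 double-bond units.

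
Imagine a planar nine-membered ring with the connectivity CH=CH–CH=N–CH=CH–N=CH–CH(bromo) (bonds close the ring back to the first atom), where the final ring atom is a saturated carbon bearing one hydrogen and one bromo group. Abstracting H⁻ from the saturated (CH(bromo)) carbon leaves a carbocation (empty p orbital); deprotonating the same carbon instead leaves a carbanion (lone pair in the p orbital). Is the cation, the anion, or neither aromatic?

In both ions every ring atom is sp² and contributes a p orbital, so both rings are fully conjugated.
Cation: 4 × 2 + 0 = 8 π electrons → 4(2), antiaromatic.
Anion: 4 × 2 + 2 = 10 π electrons → 4(2)+2, aromatic.

The anion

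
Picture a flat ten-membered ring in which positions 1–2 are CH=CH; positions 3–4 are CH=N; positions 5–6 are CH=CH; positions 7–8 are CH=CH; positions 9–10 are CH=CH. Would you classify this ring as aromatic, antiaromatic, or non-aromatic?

Every ring atom contributes a p orbital perpendicular to the ring (each doubly-bonded ring atom is sp² with one p-orbital electron; the doubly-bonded nitrogens are pyridine-type — their lone pairs lie in the ring plane, leaving one electron in the p orbital), so the π system is cyclic and fully conjugated.
Tallying contributions gives 5 × 2 = 10 from the 5 double-bond units.
That gives a 4n+2 count (10, n = 2).

Aromatic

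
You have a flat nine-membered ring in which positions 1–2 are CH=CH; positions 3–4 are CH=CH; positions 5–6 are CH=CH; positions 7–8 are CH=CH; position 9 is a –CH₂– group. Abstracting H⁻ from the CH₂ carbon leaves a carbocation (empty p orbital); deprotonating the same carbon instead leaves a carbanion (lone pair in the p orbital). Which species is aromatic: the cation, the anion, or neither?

Both ions have a continuous loop of p orbitals — each ring atom is sp².
Cation: 4 × 2 + 0 = 8 π electrons → 4(2), antiaromatic.
Anion: 4 × 2 + 2 = 10 π electrons → 4(2)+2, aromatic.

The anion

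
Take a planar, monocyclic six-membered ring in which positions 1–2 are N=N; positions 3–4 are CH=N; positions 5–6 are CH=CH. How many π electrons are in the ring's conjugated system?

6

The p orbitals form a continuous loop: each doubly-bonded ring atom is sp² with one p-orbital electron; the doubly-bonded nitrogens are pyridine-type — their lone pairs lie in the ring plane, leaving one electron in the p orbital. The ring is fully conjugated.
Adding the contributions, 3 × 2 = 6 from the 3 double-bond units.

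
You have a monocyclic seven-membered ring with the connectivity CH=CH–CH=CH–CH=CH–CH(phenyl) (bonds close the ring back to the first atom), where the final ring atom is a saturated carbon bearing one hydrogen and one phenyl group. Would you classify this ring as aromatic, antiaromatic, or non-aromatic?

At the CH(phenyl) position, that saturated carbon is sp³ and has no p orbital in the ring π system; the ring's p-orbital overlap is broken there.
Hückel's rule only applies to fully conjugated rings, so this one is simply non-aromatic.

Non-aromatic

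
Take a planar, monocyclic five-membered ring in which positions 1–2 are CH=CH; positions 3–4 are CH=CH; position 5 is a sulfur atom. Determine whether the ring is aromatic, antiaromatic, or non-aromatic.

Aromatic

Check conjugation: each doubly-bonded ring atom is sp² with one p-orbital electron; the sulfur donates one lone pair from its p orbital — every position has a p orbital, so the cyclic π system is continuous.
Tallying contributions gives 2 × 2 = 4 from the double-bond units + 2 from the S atom = 6.
Since 6 = 4·1 + 2, the ring meets the 4n+2 criterion.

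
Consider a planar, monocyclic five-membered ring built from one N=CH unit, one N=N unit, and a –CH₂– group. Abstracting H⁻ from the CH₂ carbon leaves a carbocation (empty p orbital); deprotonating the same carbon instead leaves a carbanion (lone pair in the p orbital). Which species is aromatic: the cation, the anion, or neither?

In both ions every ring atom is sp² and contributes a p orbital, so both rings are fully conjugated.
Cation: 2 × 2 + 0 = 4 π electrons → 4(1), antiaromatic.
Anion: 2 × 2 + 2 = 6 π electrons → 4(1)+2, aromatic.

The anion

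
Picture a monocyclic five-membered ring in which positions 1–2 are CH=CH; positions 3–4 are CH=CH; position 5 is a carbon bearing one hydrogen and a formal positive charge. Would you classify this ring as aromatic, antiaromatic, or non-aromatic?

Every ring atom contributes a p orbital perpendicular to the ring (each doubly-bonded ring atom is sp² with one p-orbital electron; the carbocation has an empty p orbital), so the π system is cyclic and fully conjugated.
Counting π electrons: 2 × 2 = 4 from the double-bond units + 0 from the CH(+) atom = 4.
4 = 4(1); a planar, fully conjugated 4n system is antiaromatic.
This is the cyclopentadienyl cation.

Antiaromatic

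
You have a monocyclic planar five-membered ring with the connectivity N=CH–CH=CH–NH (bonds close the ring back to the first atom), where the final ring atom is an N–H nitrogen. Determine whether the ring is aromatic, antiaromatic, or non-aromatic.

Check conjugation: the double-bond atoms are sp², each contributing one p electron; the doubly-bonded nitrogens are pyridine-type — their lone pairs lie in the ring plane, leaving one electron in the p orbital; the pyrrole-type nitrogen donates its lone pair from the p orbital — every position has a p orbital, so the cyclic π system is continuous.
Counting π electrons: 2 × 2 = 4 from the double-bond units + 2 from the NH atom = 6.
6 = 4(1) + 2, which satisfies Hückel's 4n+2 rule.

Aromatic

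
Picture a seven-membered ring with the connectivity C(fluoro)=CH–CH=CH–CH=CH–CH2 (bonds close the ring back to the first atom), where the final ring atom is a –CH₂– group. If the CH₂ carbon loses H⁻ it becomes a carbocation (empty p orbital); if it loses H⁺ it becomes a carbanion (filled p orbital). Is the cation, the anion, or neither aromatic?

The cation

Both ions have a continuous loop of p orbitals — each ring atom is sp².
Cation: 3 × 2 + 0 = 6 π electrons → 4(1)+2, aromatic.
Anion: 3 × 2 + 2 = 8 π electrons → 4(2), antiaromatic.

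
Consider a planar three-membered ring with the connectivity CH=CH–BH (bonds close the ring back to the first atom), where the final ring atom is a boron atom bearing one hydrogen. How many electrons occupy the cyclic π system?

2

Every ring atom contributes a p orbital perpendicular to the ring (the double-bond atoms are sp², each contributing one p electron; the boron has an empty p orbital), so the π system is cyclic and fully conjugated.
Counting π electrons: 1 × 2 = 2 from the double-bond unit + 0 from the BH atom = 2.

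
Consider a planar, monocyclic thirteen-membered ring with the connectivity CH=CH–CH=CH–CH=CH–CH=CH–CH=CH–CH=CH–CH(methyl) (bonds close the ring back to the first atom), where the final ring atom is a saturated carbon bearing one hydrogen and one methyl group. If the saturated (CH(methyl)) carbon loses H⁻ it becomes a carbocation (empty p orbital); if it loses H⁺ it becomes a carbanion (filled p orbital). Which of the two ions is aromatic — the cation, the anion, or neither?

The anion

In either ion the ring is fully conjugated: every atom, including the new sp² carbon, supplies a p orbital.
Cation: 6 × 2 + 0 = 12 π electrons → 4(3), antiaromatic.
Anion: 6 × 2 + 2 = 14 π electrons → 4(3)+2, aromatic.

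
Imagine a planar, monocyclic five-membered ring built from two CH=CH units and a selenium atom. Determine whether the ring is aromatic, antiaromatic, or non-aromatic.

Aromatic

Every ring atom contributes a p orbital perpendicular to the ring (each doubly-bonded ring atom is sp² with one p-orbital electron; the selenium donates one lone pair from its p orbital), so the π system is cyclic and fully conjugated.
Tallying contributions gives 2 × 2 = 4 from the double-bond units + 2 from the Se atom = 6.
6 = 4(1) + 2, which satisfies Hückel's 4n+2 rule.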